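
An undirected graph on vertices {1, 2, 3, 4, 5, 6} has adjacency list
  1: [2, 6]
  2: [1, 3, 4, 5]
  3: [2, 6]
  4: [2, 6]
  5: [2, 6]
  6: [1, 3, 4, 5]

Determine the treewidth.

A width-2 tree decomposition is:
Bags: B1 = {2, 3, 6}  B2 = {2, 4, 6}  B3 = {2, 5, 6}  B4 = {1, 2, 6}
Tree: B1–B2, B2–B3, B3–B4
Each bag holds 3 vertices, so the decomposition has width 2, which upper-bounds the treewidth. For the lower bound, G contains the cycle 3–6–4–2–3, so G is not a forest; only forests have treewidth ≤ 1, hence tw(G) ≥ 2. The upper and lower bounds meet at 2, so that is the treewidth.

2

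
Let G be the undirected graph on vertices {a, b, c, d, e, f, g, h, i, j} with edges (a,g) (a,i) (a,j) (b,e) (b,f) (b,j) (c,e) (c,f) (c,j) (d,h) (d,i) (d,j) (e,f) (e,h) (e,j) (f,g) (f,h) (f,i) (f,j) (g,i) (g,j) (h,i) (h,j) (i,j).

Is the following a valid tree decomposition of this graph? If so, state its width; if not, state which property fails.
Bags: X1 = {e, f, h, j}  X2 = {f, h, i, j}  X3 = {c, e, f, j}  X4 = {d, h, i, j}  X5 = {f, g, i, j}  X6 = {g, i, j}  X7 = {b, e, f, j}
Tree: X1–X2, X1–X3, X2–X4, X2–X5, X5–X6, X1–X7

No — vertex a appears in no bag.

A tree decomposition must satisfy three properties: every vertex lies in some bag; for every edge, both endpoints lie together in some bag; and for every vertex, the bags containing it form a connected subtree. Here vertex a appears in no bag, so the decomposition is invalid.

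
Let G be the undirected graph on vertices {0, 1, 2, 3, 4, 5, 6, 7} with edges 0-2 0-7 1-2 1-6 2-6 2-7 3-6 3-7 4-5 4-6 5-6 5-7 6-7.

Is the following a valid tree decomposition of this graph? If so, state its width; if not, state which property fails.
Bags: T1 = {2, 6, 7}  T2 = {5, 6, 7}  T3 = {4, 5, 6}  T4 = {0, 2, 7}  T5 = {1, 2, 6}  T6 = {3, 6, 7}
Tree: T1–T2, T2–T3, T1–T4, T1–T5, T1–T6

Yes; width 2.

Every vertex of G appears in some bag (union = {0, 1, 2, 3, 4, 5, 6, 7}); every edge is covered by a bag; and for each vertex v the set of bags containing v is connected in the bag tree. The decomposition is therefore valid. The largest bag has 3 vertices, so the width is 2.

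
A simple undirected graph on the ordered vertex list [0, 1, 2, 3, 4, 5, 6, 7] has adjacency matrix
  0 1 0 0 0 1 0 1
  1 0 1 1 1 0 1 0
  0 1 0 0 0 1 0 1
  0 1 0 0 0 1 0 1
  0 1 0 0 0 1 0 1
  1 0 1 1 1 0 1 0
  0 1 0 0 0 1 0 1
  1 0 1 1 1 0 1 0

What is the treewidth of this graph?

A width-3 tree decomposition is:
Bags: B1 = {1, 3, 5, 7}  B2 = {1, 4, 5, 7}  B3 = {1, 5, 6, 7}  B4 = {1, 2, 5, 7}  B5 = {0, 1, 5, 7}
Tree: B1–B2, B2–B3, B3–B4, B4–B5
The largest bag has 4 vertices, giving width 3; this decomposition certifies tw(G) ≤ 3. For the lower bound: the 4 vertex sets {3,7}, {4,5}, {1}, {6} are disjoint, each induces a connected subgraph, and every pair is joined by at least one edge of G. Contracting each set to a single vertex therefore yields K_{4} as a minor, and since treewidth is minor-monotone, tw(G) ≥ tw(K_{4}) = 3. The upper and lower bounds meet at 3, so that is the treewidth.

3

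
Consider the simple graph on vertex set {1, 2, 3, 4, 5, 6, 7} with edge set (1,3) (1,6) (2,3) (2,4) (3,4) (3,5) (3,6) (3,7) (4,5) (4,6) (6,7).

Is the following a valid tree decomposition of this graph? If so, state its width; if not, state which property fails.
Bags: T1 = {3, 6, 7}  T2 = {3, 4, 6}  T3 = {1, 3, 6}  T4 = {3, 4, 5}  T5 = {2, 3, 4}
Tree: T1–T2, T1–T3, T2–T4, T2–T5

Yes; width 2.

Every vertex of G appears in some bag (union = {1, 2, 3, 4, 5, 6, 7}); every edge is covered by a bag; and for each vertex v the set of bags containing v is connected in the bag tree. The decomposition is therefore valid. The largest bag has 3 vertices, so the width is 2.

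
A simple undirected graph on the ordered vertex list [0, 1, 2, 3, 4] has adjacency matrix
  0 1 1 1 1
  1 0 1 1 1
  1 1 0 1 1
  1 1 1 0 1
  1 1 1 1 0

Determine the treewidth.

4

A width-4 tree decomposition is:
Bags: B1 = {0, 1, 2, 3, 4}
Tree: (single bag)
With just one bag of size 5, the width is 5 − 1 = 4, so tw(G) ≤ 4. On the other hand G contains the 5-clique {0, 1, 2, 3, 4}. A clique must lie in a single bag of any decomposition, so no decomposition can have width below 4. Hence tw(G) = 4 exactly.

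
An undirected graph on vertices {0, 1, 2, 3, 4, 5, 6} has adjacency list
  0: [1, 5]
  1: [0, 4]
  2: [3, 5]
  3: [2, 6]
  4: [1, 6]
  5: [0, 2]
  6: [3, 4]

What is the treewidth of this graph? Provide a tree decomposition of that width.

Every bag has size at most 3, so the width is 3 − 1 = 2 and tw(G) ≤ 2. Since 3–6–4–1–0–5–2–3 is a cycle in G, G is not acyclic. Forests are exactly the graphs of treewidth ≤ 1, so tw(G) ≥ 2. The upper and lower bounds meet at 2, so that is the treewidth.

Treewidth 2.
One optimal decomposition is:
Bags: B1 = {3, 4, 6}  B2 = {1, 3, 4}  B3 = {0, 1, 3}  B4 = {0, 3, 5}  B5 = {2, 3, 5}
Tree: B1–B2, B2–B3, B3–B4, B4–B5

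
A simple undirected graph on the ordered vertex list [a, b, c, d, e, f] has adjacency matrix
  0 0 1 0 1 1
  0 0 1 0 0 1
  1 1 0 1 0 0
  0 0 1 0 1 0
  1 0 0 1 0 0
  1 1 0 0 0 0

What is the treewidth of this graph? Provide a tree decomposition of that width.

Treewidth 2.
One such decomposition:
Bags: B1 = {a, d, e}  B2 = {a, c, d}  B3 = {a, c, f}  B4 = {b, c, f}
Tree: B1–B2, B2–B3, B3–B4

Every bag has size at most 3, so the width is 3 − 1 = 2 and tw(G) ≤ 2. The edges e–d–c–a–e form a cycle, so G is not a tree and its treewidth is at least 2. Therefore the treewidth is 2.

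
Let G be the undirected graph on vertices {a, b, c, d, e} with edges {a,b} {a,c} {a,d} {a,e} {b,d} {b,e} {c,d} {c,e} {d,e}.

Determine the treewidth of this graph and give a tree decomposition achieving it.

Treewidth 3.
One such decomposition:
Bags: B1 = {a, c, d, e}  B2 = {a, b, d, e}
Tree: B1–B2

The largest bag has 4 vertices, giving width 3; this decomposition certifies tw(G) ≤ 3. For the lower bound, the 4 vertices {a, c, d, e} are pairwise adjacent, and any tree decomposition puts a clique entirely inside one bag — forcing width ≥ 3. Hence tw(G) = 3 exactly.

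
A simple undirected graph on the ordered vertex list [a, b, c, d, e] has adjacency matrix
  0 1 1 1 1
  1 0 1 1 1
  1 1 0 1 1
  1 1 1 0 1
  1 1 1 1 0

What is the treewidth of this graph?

4

A width-4 tree decomposition is:
Bags: B1 = {a, b, c, d, e}
Tree: (single bag)
With just one bag of size 5, the width is 5 − 1 = 4, so tw(G) ≤ 4. On the other hand G contains the 5-clique {a, b, c, d, e}. A clique must lie in a single bag of any decomposition, so no decomposition can have width below 4. Hence tw(G) = 4 exactly.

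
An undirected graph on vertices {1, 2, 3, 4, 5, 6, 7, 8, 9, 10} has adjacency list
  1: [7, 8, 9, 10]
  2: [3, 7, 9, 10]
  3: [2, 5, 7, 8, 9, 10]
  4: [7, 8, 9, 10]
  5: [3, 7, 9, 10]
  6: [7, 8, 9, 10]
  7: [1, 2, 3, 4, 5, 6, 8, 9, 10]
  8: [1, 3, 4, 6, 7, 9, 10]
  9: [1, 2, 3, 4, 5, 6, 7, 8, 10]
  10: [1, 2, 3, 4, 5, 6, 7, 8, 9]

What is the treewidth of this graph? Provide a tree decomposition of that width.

Each bag holds 5 vertices, so the decomposition has width 4, which upper-bounds the treewidth. Conversely, {1, 7, 8, 9, 10} is a clique of size 5, and the vertices of any clique must share a bag in every tree decomposition; so some bag has ≥ 5 vertices and tw(G) ≥ 4. Combining the bounds, tw(G) = 4.

Treewidth 4.
Bags: B1 = {3, 5, 7, 9, 10}  B2 = {3, 7, 8, 9, 10}  B3 = {2, 3, 7, 9, 10}  B4 = {6, 7, 8, 9, 10}  B5 = {4, 7, 8, 9, 10}  B6 = {1, 7, 8, 9, 10}
Tree: B1–B2, B2–B3, B2–B4, B4–B5, B5–B6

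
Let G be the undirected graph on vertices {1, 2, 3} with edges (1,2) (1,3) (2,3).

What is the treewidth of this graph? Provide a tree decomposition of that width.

A single bag containing all 3 vertices is trivially a valid decomposition of width 2. For the lower bound, the 3 vertices {1, 2, 3} are pairwise adjacent, and any tree decomposition puts a clique entirely inside one bag — forcing width ≥ 2. Combining the bounds, tw(G) = 2.

Treewidth 2.
One optimal decomposition is:
Bags: B1 = {1, 2, 3}
Tree: (single bag)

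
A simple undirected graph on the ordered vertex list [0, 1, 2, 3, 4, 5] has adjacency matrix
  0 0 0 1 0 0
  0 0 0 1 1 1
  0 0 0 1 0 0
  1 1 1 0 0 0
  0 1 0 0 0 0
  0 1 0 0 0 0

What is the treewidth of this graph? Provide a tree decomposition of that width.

The largest bag has 2 vertices, giving width 1; this decomposition certifies tw(G) ≤ 1. Since G has at least one edge (e.g. 3–2), it is not an edgeless graph, so tw(G) ≥ 1. Combining the bounds, tw(G) = 1.

Treewidth 1.
One such decomposition:
Bags: B1 = {2, 3}  B2 = {1, 3}  B3 = {1, 5}  B4 = {0, 3}  B5 = {1, 4}
Tree: B1–B2, B2–B3, B1–B4, B2–B5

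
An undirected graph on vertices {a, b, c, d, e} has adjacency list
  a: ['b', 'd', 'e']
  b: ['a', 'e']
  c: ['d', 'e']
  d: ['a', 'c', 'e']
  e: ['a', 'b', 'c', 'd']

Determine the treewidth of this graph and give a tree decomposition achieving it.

The largest bag has 3 vertices, giving width 2; this decomposition certifies tw(G) ≤ 2. On the other hand G contains the 3-clique {c, d, e}. A clique must lie in a single bag of any decomposition, so no decomposition can have width below 2. Therefore the treewidth is 2.

Treewidth 2.
One such decomposition:
Bags: B1 = {a, d, e}  B2 = {c, d, e}  B3 = {a, b, e}
Tree: B1–B2, B1–B3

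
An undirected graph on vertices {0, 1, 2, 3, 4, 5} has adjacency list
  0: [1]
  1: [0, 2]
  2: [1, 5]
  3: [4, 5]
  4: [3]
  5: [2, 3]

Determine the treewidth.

1

A width-1 tree decomposition is:
Bags: B1 = {0, 1}  B2 = {1, 2}  B3 = {2, 5}  B4 = {3, 5}  B5 = {3, 4}
Tree: B1–B2, B2–B3, B3–B4, B4–B5
The largest bag has 2 vertices, giving width 1; this decomposition certifies tw(G) ≤ 1. Any graph with an edge has treewidth ≥ 1, and G has the edge 0–1. Therefore the treewidth is 1.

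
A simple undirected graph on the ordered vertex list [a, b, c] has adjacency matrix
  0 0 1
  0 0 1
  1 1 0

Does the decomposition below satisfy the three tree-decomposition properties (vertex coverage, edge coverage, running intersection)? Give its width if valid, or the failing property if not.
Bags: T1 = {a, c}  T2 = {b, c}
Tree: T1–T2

Yes; width 1.

Vertex coverage: the bags together contain {a, b, c}, the full vertex set. Edge coverage: each edge of G has both endpoints in at least one bag. Running intersection: for every vertex, the bags containing it form a connected subtree. All three properties hold, so this is a valid tree decomposition of width max|bag| − 1 = 1, and hence tw(G) ≤ 1.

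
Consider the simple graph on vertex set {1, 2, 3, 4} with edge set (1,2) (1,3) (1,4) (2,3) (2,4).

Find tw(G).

A width-2 tree decomposition is:
Bags: B1 = {1, 2, 4}  B2 = {1, 2, 3}
Tree: B1–B2
Every bag has size at most 3, so the width is 3 − 1 = 2 and tw(G) ≤ 2. Conversely, {1, 2, 3} is a clique of size 3, and the vertices of any clique must share a bag in every tree decomposition; so some bag has ≥ 3 vertices and tw(G) ≥ 2. Hence tw(G) = 2 exactly.

2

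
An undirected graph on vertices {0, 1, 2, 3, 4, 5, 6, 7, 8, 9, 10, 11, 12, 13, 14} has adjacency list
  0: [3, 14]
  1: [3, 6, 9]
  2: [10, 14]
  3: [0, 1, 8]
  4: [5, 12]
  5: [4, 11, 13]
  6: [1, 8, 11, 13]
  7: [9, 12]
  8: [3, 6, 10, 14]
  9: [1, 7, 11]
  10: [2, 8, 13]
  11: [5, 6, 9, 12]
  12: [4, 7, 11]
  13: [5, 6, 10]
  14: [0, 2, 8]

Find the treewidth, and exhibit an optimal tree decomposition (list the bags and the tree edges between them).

Each bag holds 4 vertices, so the decomposition has width 3, which upper-bounds the treewidth. For the lower bound: the 4 vertex sets {0,2,14}, {10}, {8}, {1,3,6,13} are disjoint, each induces a connected subgraph, and every pair is joined by at least one edge of G. Contracting each set to a single vertex therefore yields K_{4} as a minor, and since treewidth is minor-monotone, tw(G) ≥ tw(K_{4}) = 3. The upper and lower bounds meet at 3, so that is the treewidth.

Treewidth 3.
Bags: B1 = {0, 2, 10, 14}  B2 = {0, 8, 10, 14}  B3 = {0, 3, 8, 10}  B4 = {3, 8, 10, 13}  B5 = {3, 6, 8, 13}  B6 = {1, 3, 6, 13}  B7 = {1, 5, 6, 13}  B8 = {1, 5, 6, 11}  B9 = {1, 5, 9, 11}  B10 = {4, 5, 9, 11}  B11 = {4, 9, 11, 12}  B12 = {4, 7, 9, 12}
Tree: B1–B2, B2–B3, B3–B4, B4–B5, B5–B6, B6–B7, B7–B8, B8–B9, B9–B10, B10–B11, B11–B12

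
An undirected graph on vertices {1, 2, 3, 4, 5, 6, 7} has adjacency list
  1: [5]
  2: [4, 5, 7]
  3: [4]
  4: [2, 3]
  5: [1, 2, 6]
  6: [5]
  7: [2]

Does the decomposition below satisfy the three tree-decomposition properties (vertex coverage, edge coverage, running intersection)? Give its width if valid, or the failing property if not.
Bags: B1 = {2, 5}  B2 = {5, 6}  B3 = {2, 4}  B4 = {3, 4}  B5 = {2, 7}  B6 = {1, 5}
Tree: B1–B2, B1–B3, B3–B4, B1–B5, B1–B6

Yes; width 1.

Every vertex of G appears in some bag (union = {1, 2, 3, 4, 5, 6, 7}); every edge is covered by a bag; and for each vertex v the set of bags containing v is connected in the bag tree. The decomposition is therefore valid. The largest bag has 2 vertices, so the width is 1.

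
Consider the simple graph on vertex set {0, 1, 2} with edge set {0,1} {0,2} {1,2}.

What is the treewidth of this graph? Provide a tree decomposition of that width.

A single bag containing all 3 vertices is trivially a valid decomposition of width 2. Conversely, {0, 1, 2} is a clique of size 3, and the vertices of any clique must share a bag in every tree decomposition; so some bag has ≥ 3 vertices and tw(G) ≥ 2. Therefore the treewidth is 2.

Treewidth 2.
One such decomposition:
Bags: B1 = {0, 1, 2}
Tree: (single bag)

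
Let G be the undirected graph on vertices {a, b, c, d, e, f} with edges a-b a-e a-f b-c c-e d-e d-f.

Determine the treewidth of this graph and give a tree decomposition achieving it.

Treewidth 2.
One optimal decomposition is:
Bags: B1 = {b, c, e}  B2 = {a, b, e}  B3 = {a, d, e}  B4 = {a, d, f}
Tree: B1–B2, B2–B3, B3–B4

The largest bag has 3 vertices, giving width 2; this decomposition certifies tw(G) ≤ 2. For the lower bound, G contains the cycle c–b–a–e–c, so G is not a forest; only forests have treewidth ≤ 1, hence tw(G) ≥ 2. Combining the bounds, tw(G) = 2.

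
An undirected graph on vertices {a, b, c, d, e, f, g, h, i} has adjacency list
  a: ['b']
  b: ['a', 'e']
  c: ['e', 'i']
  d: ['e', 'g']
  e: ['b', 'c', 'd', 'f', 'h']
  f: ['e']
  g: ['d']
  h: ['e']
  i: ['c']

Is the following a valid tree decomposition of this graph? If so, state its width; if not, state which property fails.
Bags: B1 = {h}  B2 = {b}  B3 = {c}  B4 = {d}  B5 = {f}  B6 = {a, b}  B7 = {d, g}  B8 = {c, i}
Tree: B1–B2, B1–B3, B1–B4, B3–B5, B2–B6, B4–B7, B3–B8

A tree decomposition must satisfy three properties: every vertex lies in some bag; for every edge, both endpoints lie together in some bag; and for every vertex, the bags containing it form a connected subtree. Here vertex e appears in no bag, so the decomposition is invalid.

No — vertex e appears in no bag.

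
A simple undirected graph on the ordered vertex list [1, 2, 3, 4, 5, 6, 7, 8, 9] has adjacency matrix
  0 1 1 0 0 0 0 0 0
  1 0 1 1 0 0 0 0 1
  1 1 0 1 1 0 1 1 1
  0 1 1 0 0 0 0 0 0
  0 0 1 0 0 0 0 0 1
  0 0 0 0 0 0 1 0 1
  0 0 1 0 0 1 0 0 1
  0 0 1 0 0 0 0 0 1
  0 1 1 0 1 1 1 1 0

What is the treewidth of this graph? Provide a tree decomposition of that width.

The largest bag has 3 vertices, giving width 2; this decomposition certifies tw(G) ≤ 2. Conversely, {1, 2, 3} is a clique of size 3, and the vertices of any clique must share a bag in every tree decomposition; so some bag has ≥ 3 vertices and tw(G) ≥ 2. Therefore the treewidth is 2.

Treewidth 2.
One such decomposition:
Bags: B1 = {2, 3, 9}  B2 = {3, 8, 9}  B3 = {3, 5, 9}  B4 = {3, 7, 9}  B5 = {6, 7, 9}  B6 = {1, 2, 3}  B7 = {2, 3, 4}
Tree: B1–B2, B1–B3, B2–B4, B4–B5, B1–B6, B1–B7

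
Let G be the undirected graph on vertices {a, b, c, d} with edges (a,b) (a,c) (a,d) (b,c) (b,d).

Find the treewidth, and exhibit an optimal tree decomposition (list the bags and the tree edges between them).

Each bag holds 3 vertices, so the decomposition has width 2, which upper-bounds the treewidth. On the other hand G contains the 3-clique {a, b, d}. A clique must lie in a single bag of any decomposition, so no decomposition can have width below 2. The upper and lower bounds meet at 2, so that is the treewidth.

Treewidth 2.
One optimal decomposition is:
Bags: B1 = {a, b, d}  B2 = {a, b, c}
Tree: B1–B2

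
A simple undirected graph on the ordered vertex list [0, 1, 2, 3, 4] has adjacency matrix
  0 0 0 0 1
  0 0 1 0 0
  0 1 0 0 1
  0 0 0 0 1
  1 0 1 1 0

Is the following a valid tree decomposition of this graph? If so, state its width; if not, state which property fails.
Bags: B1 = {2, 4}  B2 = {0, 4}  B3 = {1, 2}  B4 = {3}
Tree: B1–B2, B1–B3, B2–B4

A tree decomposition must satisfy three properties: every vertex lies in some bag; for every edge, both endpoints lie together in some bag; and for every vertex, the bags containing it form a connected subtree. Here edge (4,3) lies in no bag, so the decomposition is invalid.

No — edge (4,3) lies in no bag.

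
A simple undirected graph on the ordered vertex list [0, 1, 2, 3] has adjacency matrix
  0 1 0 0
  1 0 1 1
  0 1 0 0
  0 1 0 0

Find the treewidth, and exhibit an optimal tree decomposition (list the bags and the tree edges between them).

Every bag has size at most 2, so the width is 2 − 1 = 1 and tw(G) ≤ 1. G has an edge, so its treewidth is at least 1. The upper and lower bounds meet at 1, so that is the treewidth.

Treewidth 1.
One such decomposition:
Bags: B1 = {0, 1}  B2 = {1, 2}  B3 = {1, 3}
Tree: B1–B2, B1–B3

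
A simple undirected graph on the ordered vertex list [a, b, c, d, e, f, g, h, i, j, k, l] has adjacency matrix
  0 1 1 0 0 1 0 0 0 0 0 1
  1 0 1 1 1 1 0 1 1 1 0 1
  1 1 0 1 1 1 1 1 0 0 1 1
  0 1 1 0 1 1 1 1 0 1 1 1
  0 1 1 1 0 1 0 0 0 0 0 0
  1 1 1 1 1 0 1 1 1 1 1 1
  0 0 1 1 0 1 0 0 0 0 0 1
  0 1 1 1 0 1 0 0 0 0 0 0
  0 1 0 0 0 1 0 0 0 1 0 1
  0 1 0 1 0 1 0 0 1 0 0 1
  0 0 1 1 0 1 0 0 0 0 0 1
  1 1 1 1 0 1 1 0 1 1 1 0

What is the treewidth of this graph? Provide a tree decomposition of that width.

Each bag holds 5 vertices, so the decomposition has width 4, which upper-bounds the treewidth. On the other hand G contains the 5-clique {b, d, f, j, l}. A clique must lie in a single bag of any decomposition, so no decomposition can have width below 4. Combining the bounds, tw(G) = 4.

Treewidth 4.
Bags: B1 = {b, d, f, j, l}  B2 = {b, c, d, f, l}  B3 = {c, d, f, k, l}  B4 = {b, f, i, j, l}  B5 = {c, d, f, g, l}  B6 = {a, b, c, f, l}  B7 = {b, c, d, e, f}  B8 = {b, c, d, f, h}
Tree: B1–B2, B2–B3, B1–B4, B2–B5, B2–B6, B2–B7, B7–B8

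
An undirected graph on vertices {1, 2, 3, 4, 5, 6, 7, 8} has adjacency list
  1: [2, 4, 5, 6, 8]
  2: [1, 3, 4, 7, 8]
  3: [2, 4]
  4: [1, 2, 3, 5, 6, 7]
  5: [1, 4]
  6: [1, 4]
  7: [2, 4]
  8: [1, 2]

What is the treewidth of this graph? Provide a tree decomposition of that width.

The largest bag has 3 vertices, giving width 2; this decomposition certifies tw(G) ≤ 2. For the lower bound, the 3 vertices {1, 2, 8} are pairwise adjacent, and any tree decomposition puts a clique entirely inside one bag — forcing width ≥ 2. The upper and lower bounds meet at 2, so that is the treewidth.

Treewidth 2.
One optimal decomposition is:
Bags: B1 = {1, 2, 4}  B2 = {2, 3, 4}  B3 = {1, 4, 6}  B4 = {1, 4, 5}  B5 = {2, 4, 7}  B6 = {1, 2, 8}
Tree: B1–B2, B1–B3, B1–B4, B2–B5, B1–B6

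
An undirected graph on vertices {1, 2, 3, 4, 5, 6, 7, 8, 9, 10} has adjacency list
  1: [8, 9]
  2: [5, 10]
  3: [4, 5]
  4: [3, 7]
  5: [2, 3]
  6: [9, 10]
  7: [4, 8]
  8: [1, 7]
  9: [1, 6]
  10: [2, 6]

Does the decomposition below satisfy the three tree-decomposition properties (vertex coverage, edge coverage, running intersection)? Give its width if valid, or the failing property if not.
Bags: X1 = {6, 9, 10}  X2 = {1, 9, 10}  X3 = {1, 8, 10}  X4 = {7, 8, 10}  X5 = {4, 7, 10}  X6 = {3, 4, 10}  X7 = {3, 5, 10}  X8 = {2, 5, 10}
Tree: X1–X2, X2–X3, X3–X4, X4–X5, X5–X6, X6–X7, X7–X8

Every vertex of G appears in some bag (union = {1, 2, 3, 4, 5, 6, 7, 8, 9, 10}); every edge is covered by a bag; and for each vertex v the set of bags containing v is connected in the bag tree. The decomposition is therefore valid. The largest bag has 3 vertices, so the width is 2.

Yes; width 2.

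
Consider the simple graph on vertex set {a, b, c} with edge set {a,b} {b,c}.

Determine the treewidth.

1

A width-1 tree decomposition is:
Bags: B1 = {a, b}  B2 = {b, c}
Tree: B1–B2
Every bag has size at most 2, so the width is 2 − 1 = 1 and tw(G) ≤ 1. Since G has at least one edge (e.g. a–b), it is not an edgeless graph, so tw(G) ≥ 1. Therefore the treewidth is 1.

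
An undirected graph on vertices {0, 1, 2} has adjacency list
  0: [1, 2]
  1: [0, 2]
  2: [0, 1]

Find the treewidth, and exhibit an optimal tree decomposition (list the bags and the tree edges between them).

Treewidth 2.
One such decomposition:
Bags: B1 = {0, 1, 2}
Tree: (single bag)

A single bag containing all 3 vertices is trivially a valid decomposition of width 2. On the other hand G contains the 3-clique {0, 1, 2}. A clique must lie in a single bag of any decomposition, so no decomposition can have width below 2. Therefore the treewidth is 2.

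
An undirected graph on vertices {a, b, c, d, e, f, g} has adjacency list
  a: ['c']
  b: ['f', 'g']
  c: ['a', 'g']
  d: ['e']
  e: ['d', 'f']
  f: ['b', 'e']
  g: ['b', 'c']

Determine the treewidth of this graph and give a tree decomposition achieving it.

Every bag has size at most 2, so the width is 2 − 1 = 1 and tw(G) ≤ 1. Since G has at least one edge (e.g. a–c), it is not an edgeless graph, so tw(G) ≥ 1. Hence tw(G) = 1 exactly.

Treewidth 1.
One optimal decomposition is:
Bags: B1 = {a, c}  B2 = {c, g}  B3 = {b, g}  B4 = {b, f}  B5 = {e, f}  B6 = {d, e}
Tree: B1–B2, B2–B3, B3–B4, B4–B5, B5–B6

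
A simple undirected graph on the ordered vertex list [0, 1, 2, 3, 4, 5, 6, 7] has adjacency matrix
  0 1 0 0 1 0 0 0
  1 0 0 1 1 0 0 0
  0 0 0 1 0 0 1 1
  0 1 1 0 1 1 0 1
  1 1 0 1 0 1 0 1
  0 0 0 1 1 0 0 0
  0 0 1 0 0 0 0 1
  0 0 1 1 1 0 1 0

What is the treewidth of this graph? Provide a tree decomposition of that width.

Treewidth 2.
Bags: B1 = {1, 3, 4}  B2 = {3, 4, 7}  B3 = {0, 1, 4}  B4 = {3, 4, 5}  B5 = {2, 3, 7}  B6 = {2, 6, 7}
Tree: B1–B2, B1–B3, B1–B4, B2–B5, B5–B6

The largest bag has 3 vertices, giving width 2; this decomposition certifies tw(G) ≤ 2. For the lower bound, the 3 vertices {0, 1, 4} are pairwise adjacent, and any tree decomposition puts a clique entirely inside one bag — forcing width ≥ 2. Hence tw(G) = 2 exactly.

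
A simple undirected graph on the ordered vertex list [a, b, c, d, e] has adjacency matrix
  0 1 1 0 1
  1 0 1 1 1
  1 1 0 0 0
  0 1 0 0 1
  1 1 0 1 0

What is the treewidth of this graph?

2

A width-2 tree decomposition is:
Bags: B1 = {a, b, c}  B2 = {a, b, e}  B3 = {b, d, e}
Tree: B1–B2, B2–B3
The largest bag has 3 vertices, giving width 2; this decomposition certifies tw(G) ≤ 2. Conversely, {b, d, e} is a clique of size 3, and the vertices of any clique must share a bag in every tree decomposition; so some bag has ≥ 3 vertices and tw(G) ≥ 2. The upper and lower bounds meet at 2, so that is the treewidth.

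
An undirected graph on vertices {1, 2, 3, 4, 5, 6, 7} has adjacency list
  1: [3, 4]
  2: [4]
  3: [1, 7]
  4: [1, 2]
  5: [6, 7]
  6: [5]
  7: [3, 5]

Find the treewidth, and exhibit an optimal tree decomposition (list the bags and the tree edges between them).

Every bag has size at most 2, so the width is 2 − 1 = 1 and tw(G) ≤ 1. Any graph with an edge has treewidth ≥ 1, and G has the edge 6–5. Combining the bounds, tw(G) = 1.

Treewidth 1.
One such decomposition:
Bags: B1 = {5, 6}  B2 = {5, 7}  B3 = {3, 7}  B4 = {1, 3}  B5 = {1, 4}  B6 = {2, 4}
Tree: B1–B2, B2–B3, B3–B4, B4–B5, B5–B6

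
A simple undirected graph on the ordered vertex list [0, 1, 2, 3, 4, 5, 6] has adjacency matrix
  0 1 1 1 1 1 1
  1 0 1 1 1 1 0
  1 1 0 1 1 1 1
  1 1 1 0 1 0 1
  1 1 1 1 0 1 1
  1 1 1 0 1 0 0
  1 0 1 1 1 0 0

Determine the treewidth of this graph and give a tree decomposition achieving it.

Treewidth 4.
One such decomposition:
Bags: B1 = {0, 1, 2, 3, 4}  B2 = {0, 2, 3, 4, 6}  B3 = {0, 1, 2, 4, 5}
Tree: B1–B2, B1–B3

Every bag has size at most 5, so the width is 5 − 1 = 4 and tw(G) ≤ 4. For the lower bound, the 5 vertices {0, 1, 2, 3, 4} are pairwise adjacent, and any tree decomposition puts a clique entirely inside one bag — forcing width ≥ 4. Hence tw(G) = 4 exactly.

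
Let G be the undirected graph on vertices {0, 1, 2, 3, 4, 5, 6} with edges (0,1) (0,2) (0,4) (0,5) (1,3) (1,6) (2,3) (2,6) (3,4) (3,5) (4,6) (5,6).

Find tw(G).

3

A width-3 tree decomposition is:
Bags: B1 = {0, 3, 5, 6}  B2 = {0, 3, 4, 6}  B3 = {0, 1, 3, 6}  B4 = {0, 2, 3, 6}
Tree: B1–B2, B2–B3, B3–B4
Each bag holds 4 vertices, so the decomposition has width 3, which upper-bounds the treewidth. For the lower bound: the 4 vertex sets {3,5}, {4,6}, {0}, {1} are disjoint, each induces a connected subgraph, and every pair is joined by at least one edge of G. Contracting each set to a single vertex therefore yields K_{4} as a minor, and since treewidth is minor-monotone, tw(G) ≥ tw(K_{4}) = 3. The upper and lower bounds meet at 3, so that is the treewidth.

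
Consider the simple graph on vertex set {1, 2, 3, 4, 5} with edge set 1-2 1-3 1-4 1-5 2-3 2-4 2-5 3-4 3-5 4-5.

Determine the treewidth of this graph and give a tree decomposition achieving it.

Treewidth 4.
Bags: B1 = {1, 2, 3, 4, 5}
Tree: (single bag)

A single bag containing all 5 vertices is trivially a valid decomposition of width 4. On the other hand G contains the 5-clique {1, 2, 3, 4, 5}. A clique must lie in a single bag of any decomposition, so no decomposition can have width below 4. Therefore the treewidth is 4.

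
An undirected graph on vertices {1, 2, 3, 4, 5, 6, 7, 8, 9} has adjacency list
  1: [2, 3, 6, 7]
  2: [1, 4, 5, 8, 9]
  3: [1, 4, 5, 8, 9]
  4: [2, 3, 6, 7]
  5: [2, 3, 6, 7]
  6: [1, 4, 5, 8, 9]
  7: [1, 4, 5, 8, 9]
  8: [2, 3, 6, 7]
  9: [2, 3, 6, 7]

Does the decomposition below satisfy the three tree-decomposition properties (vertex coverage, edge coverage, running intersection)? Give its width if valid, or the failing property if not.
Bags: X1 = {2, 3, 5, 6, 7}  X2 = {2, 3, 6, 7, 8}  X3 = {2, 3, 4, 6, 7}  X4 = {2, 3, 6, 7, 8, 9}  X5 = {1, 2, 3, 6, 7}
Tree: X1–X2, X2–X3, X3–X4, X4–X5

No — bags containing vertex 8 are not connected in the tree.

A tree decomposition must satisfy three properties: every vertex lies in some bag; for every edge, both endpoints lie together in some bag; and for every vertex, the bags containing it form a connected subtree. Here bags containing vertex 8 are not connected in the tree, so the decomposition is invalid.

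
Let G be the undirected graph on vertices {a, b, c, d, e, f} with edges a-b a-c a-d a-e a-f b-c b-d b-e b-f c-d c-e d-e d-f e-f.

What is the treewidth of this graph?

A width-4 tree decomposition is:
Bags: B1 = {a, b, d, e, f}  B2 = {a, b, c, d, e}
Tree: B1–B2
The largest bag has 5 vertices, giving width 4; this decomposition certifies tw(G) ≤ 4. Conversely, {a, b, c, d, e} is a clique of size 5, and the vertices of any clique must share a bag in every tree decomposition; so some bag has ≥ 5 vertices and tw(G) ≥ 4. Hence tw(G) = 4 exactly.

4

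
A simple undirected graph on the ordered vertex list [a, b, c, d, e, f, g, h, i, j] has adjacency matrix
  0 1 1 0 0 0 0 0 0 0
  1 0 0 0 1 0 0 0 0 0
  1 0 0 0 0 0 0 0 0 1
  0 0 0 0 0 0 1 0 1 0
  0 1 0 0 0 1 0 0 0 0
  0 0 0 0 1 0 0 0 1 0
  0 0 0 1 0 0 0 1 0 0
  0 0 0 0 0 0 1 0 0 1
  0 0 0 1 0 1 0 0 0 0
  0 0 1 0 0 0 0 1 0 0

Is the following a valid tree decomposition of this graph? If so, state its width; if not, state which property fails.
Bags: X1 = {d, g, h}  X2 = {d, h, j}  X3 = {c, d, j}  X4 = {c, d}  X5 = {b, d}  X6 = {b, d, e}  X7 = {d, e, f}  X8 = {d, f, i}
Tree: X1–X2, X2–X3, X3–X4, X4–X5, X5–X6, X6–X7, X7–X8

A tree decomposition must satisfy three properties: every vertex lies in some bag; for every edge, both endpoints lie together in some bag; and for every vertex, the bags containing it form a connected subtree. Here vertex a appears in no bag, so the decomposition is invalid.

No — vertex a appears in no bag.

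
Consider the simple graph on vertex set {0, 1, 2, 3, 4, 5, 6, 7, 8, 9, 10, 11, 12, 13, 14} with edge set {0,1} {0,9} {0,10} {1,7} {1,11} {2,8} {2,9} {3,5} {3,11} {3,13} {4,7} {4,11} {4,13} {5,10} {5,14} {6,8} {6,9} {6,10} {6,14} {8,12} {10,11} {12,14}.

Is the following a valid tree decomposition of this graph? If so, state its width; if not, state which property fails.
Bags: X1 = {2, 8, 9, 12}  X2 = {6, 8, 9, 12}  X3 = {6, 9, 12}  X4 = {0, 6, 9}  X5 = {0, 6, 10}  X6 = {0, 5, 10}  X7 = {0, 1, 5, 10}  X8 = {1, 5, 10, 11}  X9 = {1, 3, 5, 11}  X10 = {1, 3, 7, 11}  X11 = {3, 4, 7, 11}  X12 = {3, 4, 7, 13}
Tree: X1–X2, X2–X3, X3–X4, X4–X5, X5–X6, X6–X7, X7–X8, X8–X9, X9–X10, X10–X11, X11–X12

No — vertex 14 appears in no bag.

A tree decomposition must satisfy three properties: every vertex lies in some bag; for every edge, both endpoints lie together in some bag; and for every vertex, the bags containing it form a connected subtree. Here vertex 14 appears in no bag, so the decomposition is invalid.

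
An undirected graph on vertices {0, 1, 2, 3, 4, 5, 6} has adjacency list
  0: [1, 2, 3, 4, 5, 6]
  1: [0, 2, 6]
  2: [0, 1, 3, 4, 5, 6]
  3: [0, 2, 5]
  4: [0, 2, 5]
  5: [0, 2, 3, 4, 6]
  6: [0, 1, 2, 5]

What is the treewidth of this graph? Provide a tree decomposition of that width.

Every bag has size at most 4, so the width is 4 − 1 = 3 and tw(G) ≤ 3. Conversely, {0, 1, 2, 6} is a clique of size 4, and the vertices of any clique must share a bag in every tree decomposition; so some bag has ≥ 4 vertices and tw(G) ≥ 3. Combining the bounds, tw(G) = 3.

Treewidth 3.
One optimal decomposition is:
Bags: B1 = {0, 2, 5, 6}  B2 = {0, 1, 2, 6}  B3 = {0, 2, 3, 5}  B4 = {0, 2, 4, 5}
Tree: B1–B2, B1–B3, B1–B4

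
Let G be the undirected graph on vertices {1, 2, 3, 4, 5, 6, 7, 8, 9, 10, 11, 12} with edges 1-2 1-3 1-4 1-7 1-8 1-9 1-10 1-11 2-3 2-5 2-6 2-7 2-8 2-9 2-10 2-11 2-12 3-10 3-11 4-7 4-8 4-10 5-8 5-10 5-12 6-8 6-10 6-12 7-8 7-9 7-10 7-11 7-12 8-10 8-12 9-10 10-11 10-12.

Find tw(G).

4

A width-4 tree decomposition is:
Bags: B1 = {1, 2, 7, 8, 10}  B2 = {1, 2, 7, 9, 10}  B3 = {1, 2, 7, 10, 11}  B4 = {2, 7, 8, 10, 12}  B5 = {2, 6, 8, 10, 12}  B6 = {1, 4, 7, 8, 10}  B7 = {2, 5, 8, 10, 12}  B8 = {1, 2, 3, 10, 11}
Tree: B1–B2, B1–B3, B1–B4, B4–B5, B1–B6, B4–B7, B3–B8
The largest bag has 5 vertices, giving width 4; this decomposition certifies tw(G) ≤ 4. For the lower bound, the 5 vertices {1, 2, 3, 10, 11} are pairwise adjacent, and any tree decomposition puts a clique entirely inside one bag — forcing width ≥ 4. The upper and lower bounds meet at 4, so that is the treewidth.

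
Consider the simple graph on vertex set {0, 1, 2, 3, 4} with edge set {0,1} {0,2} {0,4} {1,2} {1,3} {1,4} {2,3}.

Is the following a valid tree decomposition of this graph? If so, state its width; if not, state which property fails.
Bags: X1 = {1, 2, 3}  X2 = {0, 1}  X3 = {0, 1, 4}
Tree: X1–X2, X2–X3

No — edge (2,0) lies in no bag.

A tree decomposition must satisfy three properties: every vertex lies in some bag; for every edge, both endpoints lie together in some bag; and for every vertex, the bags containing it form a connected subtree. Here edge (2,0) lies in no bag, so the decomposition is invalid.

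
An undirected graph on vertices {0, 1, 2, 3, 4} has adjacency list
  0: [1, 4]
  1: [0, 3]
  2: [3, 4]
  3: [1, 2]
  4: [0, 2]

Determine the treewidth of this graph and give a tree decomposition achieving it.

Every bag has size at most 3, so the width is 3 − 1 = 2 and tw(G) ≤ 2. The edges 0–4–2–3–1–0 form a cycle, so G is not a tree and its treewidth is at least 2. Therefore the treewidth is 2.

Treewidth 2.
One optimal decomposition is:
Bags: B1 = {0, 2, 4}  B2 = {0, 2, 3}  B3 = {0, 1, 3}
Tree: B1–B2, B2–B3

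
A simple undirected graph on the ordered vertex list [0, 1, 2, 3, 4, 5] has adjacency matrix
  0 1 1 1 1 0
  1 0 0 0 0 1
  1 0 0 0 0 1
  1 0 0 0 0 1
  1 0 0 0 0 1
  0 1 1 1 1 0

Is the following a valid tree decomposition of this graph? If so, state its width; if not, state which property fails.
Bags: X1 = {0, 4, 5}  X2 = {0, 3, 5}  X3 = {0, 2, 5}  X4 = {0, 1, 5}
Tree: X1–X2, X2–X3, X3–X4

Checking the three conditions: (i) the bags cover all of {0, 1, 2, 3, 4, 5}; (ii) for each edge, some bag contains both endpoints; (iii) the bags containing any fixed vertex form a subtree. All hold, so the decomposition is valid with width 3 − 1 = 2.

Yes; width 2.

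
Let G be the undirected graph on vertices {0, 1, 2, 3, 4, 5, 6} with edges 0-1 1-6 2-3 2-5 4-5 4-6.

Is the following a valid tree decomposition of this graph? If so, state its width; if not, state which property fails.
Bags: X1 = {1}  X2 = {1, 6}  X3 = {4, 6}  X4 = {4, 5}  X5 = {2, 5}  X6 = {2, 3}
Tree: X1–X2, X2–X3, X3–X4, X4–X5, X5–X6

A tree decomposition must satisfy three properties: every vertex lies in some bag; for every edge, both endpoints lie together in some bag; and for every vertex, the bags containing it form a connected subtree. Here vertex 0 appears in no bag, so the decomposition is invalid.

No — vertex 0 appears in no bag.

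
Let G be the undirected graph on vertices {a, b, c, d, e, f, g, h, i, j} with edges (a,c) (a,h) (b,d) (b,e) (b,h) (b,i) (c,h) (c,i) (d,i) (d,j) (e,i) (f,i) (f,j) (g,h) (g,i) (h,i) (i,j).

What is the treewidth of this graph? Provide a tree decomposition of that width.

Treewidth 2.
One optimal decomposition is:
Bags: B1 = {b, h, i}  B2 = {c, h, i}  B3 = {a, c, h}  B4 = {g, h, i}  B5 = {b, d, i}  B6 = {b, e, i}  B7 = {d, i, j}  B8 = {f, i, j}
Tree: B1–B2, B2–B3, B1–B4, B1–B5, B1–B6, B5–B7, B7–B8

Every bag has size at most 3, so the width is 3 − 1 = 2 and tw(G) ≤ 2. Conversely, {a, c, h} is a clique of size 3, and the vertices of any clique must share a bag in every tree decomposition; so some bag has ≥ 3 vertices and tw(G) ≥ 2. The upper and lower bounds meet at 2, so that is the treewidth.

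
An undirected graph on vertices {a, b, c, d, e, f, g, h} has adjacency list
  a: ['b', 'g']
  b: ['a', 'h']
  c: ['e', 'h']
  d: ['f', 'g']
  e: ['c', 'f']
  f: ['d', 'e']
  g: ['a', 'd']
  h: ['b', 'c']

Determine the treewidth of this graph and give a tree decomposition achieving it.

Treewidth 2.
One such decomposition:
Bags: B1 = {a, b, g}  B2 = {b, g, h}  B3 = {c, g, h}  B4 = {c, e, g}  B5 = {e, f, g}  B6 = {d, f, g}
Tree: B1–B2, B2–B3, B3–B4, B4–B5, B5–B6

Every bag has size at most 3, so the width is 3 − 1 = 2 and tw(G) ≤ 2. Since g–a–b–h–c–e–f–d–g is a cycle in G, G is not acyclic. Forests are exactly the graphs of treewidth ≤ 1, so tw(G) ≥ 2. Hence tw(G) = 2 exactly.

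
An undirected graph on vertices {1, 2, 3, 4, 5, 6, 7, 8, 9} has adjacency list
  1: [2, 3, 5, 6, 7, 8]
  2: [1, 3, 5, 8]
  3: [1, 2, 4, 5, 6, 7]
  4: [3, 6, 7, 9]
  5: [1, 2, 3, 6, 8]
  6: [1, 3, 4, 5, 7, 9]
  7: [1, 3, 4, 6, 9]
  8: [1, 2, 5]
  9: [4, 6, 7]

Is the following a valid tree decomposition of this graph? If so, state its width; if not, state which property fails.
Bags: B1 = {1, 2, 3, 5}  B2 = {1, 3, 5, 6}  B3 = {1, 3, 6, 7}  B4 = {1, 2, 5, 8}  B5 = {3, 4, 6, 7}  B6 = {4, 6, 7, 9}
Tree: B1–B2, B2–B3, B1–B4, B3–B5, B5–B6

Yes; width 3.

Vertex coverage: the bags together contain {1, 2, 3, 4, 5, 6, 7, 8, 9}, the full vertex set. Edge coverage: each edge of G has both endpoints in at least one bag. Running intersection: for every vertex, the bags containing it form a connected subtree. All three properties hold, so this is a valid tree decomposition of width max|bag| − 1 = 3, and hence tw(G) ≤ 3.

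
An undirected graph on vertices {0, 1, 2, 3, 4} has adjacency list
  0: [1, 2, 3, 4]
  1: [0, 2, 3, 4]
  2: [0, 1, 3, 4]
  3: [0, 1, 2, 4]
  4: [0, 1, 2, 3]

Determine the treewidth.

A width-4 tree decomposition is:
Bags: B1 = {0, 1, 2, 3, 4}
Tree: (single bag)
A single bag containing all 5 vertices is trivially a valid decomposition of width 4. Conversely, {0, 1, 2, 3, 4} is a clique of size 5, and the vertices of any clique must share a bag in every tree decomposition; so some bag has ≥ 5 vertices and tw(G) ≥ 4. The upper and lower bounds meet at 4, so that is the treewidth.

4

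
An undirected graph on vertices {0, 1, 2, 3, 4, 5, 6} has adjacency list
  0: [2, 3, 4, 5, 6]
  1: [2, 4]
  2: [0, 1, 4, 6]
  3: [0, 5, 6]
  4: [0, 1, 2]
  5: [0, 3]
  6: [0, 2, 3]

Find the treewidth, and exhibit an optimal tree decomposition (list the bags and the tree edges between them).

Each bag holds 3 vertices, so the decomposition has width 2, which upper-bounds the treewidth. Conversely, {0, 2, 4} is a clique of size 3, and the vertices of any clique must share a bag in every tree decomposition; so some bag has ≥ 3 vertices and tw(G) ≥ 2. Hence tw(G) = 2 exactly.

Treewidth 2.
One optimal decomposition is:
Bags: B1 = {0, 2, 4}  B2 = {0, 2, 6}  B3 = {0, 3, 6}  B4 = {1, 2, 4}  B5 = {0, 3, 5}
Tree: B1–B2, B2–B3, B1–B4, B3–B5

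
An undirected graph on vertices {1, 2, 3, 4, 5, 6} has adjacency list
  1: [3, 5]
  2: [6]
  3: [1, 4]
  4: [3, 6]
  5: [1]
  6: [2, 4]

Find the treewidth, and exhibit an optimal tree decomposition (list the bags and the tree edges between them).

Treewidth 1.
One optimal decomposition is:
Bags: B1 = {1, 5}  B2 = {1, 3}  B3 = {3, 4}  B4 = {4, 6}  B5 = {2, 6}
Tree: B1–B2, B2–B3, B3–B4, B4–B5

Every bag has size at most 2, so the width is 2 − 1 = 1 and tw(G) ≤ 1. G has an edge, so its treewidth is at least 1. Therefore the treewidth is 1.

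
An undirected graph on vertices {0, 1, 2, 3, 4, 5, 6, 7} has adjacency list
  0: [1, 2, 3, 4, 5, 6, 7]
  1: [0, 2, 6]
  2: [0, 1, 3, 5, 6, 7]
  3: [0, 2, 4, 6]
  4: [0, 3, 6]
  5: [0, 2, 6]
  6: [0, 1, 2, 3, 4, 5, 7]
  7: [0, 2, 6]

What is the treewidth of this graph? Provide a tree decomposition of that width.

Treewidth 3.
One optimal decomposition is:
Bags: B1 = {0, 2, 3, 6}  B2 = {0, 1, 2, 6}  B3 = {0, 3, 4, 6}  B4 = {0, 2, 6, 7}  B5 = {0, 2, 5, 6}
Tree: B1–B2, B1–B3, B2–B4, B4–B5

Each bag holds 4 vertices, so the decomposition has width 3, which upper-bounds the treewidth. For the lower bound, the 4 vertices {0, 1, 2, 6} are pairwise adjacent, and any tree decomposition puts a clique entirely inside one bag — forcing width ≥ 3. The upper and lower bounds meet at 3, so that is the treewidth.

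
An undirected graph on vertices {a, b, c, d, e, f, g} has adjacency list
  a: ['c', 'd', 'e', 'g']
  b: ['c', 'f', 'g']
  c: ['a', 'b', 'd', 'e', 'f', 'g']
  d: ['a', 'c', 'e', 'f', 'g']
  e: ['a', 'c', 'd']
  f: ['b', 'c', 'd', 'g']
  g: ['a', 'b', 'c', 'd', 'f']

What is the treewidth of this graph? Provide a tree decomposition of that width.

Treewidth 3.
One such decomposition:
Bags: B1 = {c, d, f, g}  B2 = {b, c, f, g}  B3 = {a, c, d, g}  B4 = {a, c, d, e}
Tree: B1–B2, B1–B3, B3–B4

Each bag holds 4 vertices, so the decomposition has width 3, which upper-bounds the treewidth. Conversely, {c, d, f, g} is a clique of size 4, and the vertices of any clique must share a bag in every tree decomposition; so some bag has ≥ 4 vertices and tw(G) ≥ 3. Therefore the treewidth is 3.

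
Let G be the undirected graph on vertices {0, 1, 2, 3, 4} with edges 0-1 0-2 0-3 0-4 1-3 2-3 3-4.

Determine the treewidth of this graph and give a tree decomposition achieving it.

The largest bag has 3 vertices, giving width 2; this decomposition certifies tw(G) ≤ 2. For the lower bound, the 3 vertices {0, 1, 3} are pairwise adjacent, and any tree decomposition puts a clique entirely inside one bag — forcing width ≥ 2. Therefore the treewidth is 2.

Treewidth 2.
One such decomposition:
Bags: B1 = {0, 1, 3}  B2 = {0, 2, 3}  B3 = {0, 3, 4}
Tree: B1–B2, B1–B3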